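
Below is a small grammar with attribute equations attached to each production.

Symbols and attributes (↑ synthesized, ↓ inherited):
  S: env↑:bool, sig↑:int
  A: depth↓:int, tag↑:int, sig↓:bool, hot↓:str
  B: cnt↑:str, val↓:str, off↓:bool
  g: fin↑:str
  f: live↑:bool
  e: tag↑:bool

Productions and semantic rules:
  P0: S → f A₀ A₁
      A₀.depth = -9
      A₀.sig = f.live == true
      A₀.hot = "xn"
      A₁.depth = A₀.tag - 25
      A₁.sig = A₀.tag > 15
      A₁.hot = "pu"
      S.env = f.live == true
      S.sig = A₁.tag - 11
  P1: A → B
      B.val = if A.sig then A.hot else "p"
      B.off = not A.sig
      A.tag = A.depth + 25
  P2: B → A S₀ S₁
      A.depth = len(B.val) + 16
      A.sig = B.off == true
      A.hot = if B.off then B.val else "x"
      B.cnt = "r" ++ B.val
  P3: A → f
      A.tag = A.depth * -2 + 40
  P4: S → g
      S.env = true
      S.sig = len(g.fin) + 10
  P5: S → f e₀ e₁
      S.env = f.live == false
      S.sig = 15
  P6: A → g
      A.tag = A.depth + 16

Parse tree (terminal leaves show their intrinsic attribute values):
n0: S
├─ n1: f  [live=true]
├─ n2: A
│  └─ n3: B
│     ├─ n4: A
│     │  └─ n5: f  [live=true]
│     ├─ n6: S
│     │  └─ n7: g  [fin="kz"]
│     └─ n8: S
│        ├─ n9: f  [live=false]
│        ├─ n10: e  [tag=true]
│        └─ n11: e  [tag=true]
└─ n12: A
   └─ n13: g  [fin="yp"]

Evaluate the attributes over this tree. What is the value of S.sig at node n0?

-4

1. n1.live = true  [terminal]
2. n2.depth = -9  [-9]
3. n2.sig = true  [f.live == true]
4. n2.hot = "xn"  ["xn"]
5. n3.val = "xn"  [if A.sig then A.hot else "p"]
6. n3.off = false  [not A.sig]
7. n4.depth = 18  [len(B.val) + 16]
8. n4.sig = false  [B.off == true]
9. n4.hot = "x"  [if B.off then B.val else "x"]
10. n5.live = true  [terminal]
11. n4.tag = 4  [A.depth * -2 + 40]
12. n7.fin = "kz"  [terminal]
13. n6.env = true  [true]
14. n6.sig = 12  [len(g.fin) + 10]
15. n9.live = false  [terminal]
16. n10.tag = true  [terminal]
17. n11.tag = true  [terminal]
18. n8.env = true  [f.live == false]
19. n8.sig = 15  [15]
20. n3.cnt = "rxn"  ["r" ++ B.val]
21. n2.tag = 16  [A.depth + 25]
22. n12.depth = -9  [A₀.tag - 25]
23. n12.sig = true  [A₀.tag > 15]
24. n12.hot = "pu"  ["pu"]
25. n13.fin = "yp"  [terminal]
26. n12.tag = 7  [A.depth + 16]
27. n0.env = true  [f.live == true]
28. n0.sig = -4  [A₁.tag - 11]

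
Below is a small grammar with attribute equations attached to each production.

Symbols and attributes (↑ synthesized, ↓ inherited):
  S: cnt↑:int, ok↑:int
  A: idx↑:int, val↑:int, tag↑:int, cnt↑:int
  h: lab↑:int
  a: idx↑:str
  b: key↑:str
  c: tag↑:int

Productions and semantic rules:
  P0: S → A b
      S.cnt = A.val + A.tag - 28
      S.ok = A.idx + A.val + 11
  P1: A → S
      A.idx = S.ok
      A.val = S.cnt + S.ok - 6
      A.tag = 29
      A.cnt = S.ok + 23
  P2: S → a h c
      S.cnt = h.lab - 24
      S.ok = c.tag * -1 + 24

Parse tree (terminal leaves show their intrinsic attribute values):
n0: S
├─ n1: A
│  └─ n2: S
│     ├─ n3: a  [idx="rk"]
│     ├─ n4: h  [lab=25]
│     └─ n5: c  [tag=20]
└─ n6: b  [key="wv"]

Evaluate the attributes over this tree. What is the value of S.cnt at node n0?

0

1. n3.idx = "rk"  [terminal]
2. n4.lab = 25  [terminal]
3. n5.tag = 20  [terminal]
4. n2.cnt = 1  [h.lab - 24]
5. n2.ok = 4  [c.tag * -1 + 24]
6. n1.idx = 4  [S.ok]
7. n1.val = -1  [S.cnt + S.ok - 6]
8. n1.tag = 29  [29]
9. n1.cnt = 27  [S.ok + 23]
10. n6.key = "wv"  [terminal]
11. n0.cnt = 0  [A.val + A.tag - 28]
12. n0.ok = 14  [A.idx + A.val + 11]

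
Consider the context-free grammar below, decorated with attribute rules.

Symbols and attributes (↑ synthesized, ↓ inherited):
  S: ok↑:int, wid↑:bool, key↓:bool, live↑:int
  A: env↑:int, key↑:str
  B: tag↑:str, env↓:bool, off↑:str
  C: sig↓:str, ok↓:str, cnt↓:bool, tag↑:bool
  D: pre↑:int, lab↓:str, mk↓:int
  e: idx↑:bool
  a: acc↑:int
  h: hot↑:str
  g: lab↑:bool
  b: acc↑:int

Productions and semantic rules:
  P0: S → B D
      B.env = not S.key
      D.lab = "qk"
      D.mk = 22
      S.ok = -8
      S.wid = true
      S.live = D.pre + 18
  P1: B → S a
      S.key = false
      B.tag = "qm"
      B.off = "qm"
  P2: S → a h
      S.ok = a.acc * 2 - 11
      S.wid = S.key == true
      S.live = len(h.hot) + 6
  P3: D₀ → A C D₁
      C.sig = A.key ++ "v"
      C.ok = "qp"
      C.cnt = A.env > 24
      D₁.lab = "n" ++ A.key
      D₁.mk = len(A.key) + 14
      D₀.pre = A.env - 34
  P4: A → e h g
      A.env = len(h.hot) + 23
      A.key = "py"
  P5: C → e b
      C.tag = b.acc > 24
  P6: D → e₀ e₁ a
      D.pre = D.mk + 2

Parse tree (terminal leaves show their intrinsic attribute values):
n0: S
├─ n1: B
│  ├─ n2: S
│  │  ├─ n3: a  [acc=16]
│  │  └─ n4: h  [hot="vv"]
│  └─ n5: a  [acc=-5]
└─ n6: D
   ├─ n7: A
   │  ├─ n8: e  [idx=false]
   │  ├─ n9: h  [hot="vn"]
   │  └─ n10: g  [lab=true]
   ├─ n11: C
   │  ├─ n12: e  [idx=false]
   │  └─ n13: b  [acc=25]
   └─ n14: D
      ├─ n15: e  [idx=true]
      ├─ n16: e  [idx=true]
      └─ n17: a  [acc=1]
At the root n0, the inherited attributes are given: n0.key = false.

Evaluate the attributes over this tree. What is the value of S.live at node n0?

1. n0.key = false  [given at root]
2. n1.env = true  [not S.key]
3. n2.key = false  [false]
4. n3.acc = 16  [terminal]
5. n4.hot = "vv"  [terminal]
6. n2.ok = 21  [a.acc * 2 - 11]
7. n2.wid = false  [S.key == true]
8. n2.live = 8  [len(h.hot) + 6]
9. n5.acc = -5  [terminal]
10. n1.tag = "qm"  ["qm"]
11. n1.off = "qm"  ["qm"]
12. n6.lab = "qk"  ["qk"]
13. n6.mk = 22  [22]
14. n8.idx = false  [terminal]
15. n9.hot = "vn"  [terminal]
16. n10.lab = true  [terminal]
17. n7.env = 25  [len(h.hot) + 23]
18. n7.key = "py"  ["py"]
19. n11.sig = "pyv"  [A.key ++ "v"]
20. n11.ok = "qp"  ["qp"]
21. n11.cnt = true  [A.env > 24]
22. n12.idx = false  [terminal]
23. n13.acc = 25  [terminal]
24. n11.tag = true  [b.acc > 24]
25. n14.lab = "npy"  ["n" ++ A.key]
26. n14.mk = 16  [len(A.key) + 14]
27. n15.idx = true  [terminal]
28. n16.idx = true  [terminal]
29. n17.acc = 1  [terminal]
30. n14.pre = 18  [D.mk + 2]
31. n6.pre = -9  [A.env - 34]
32. n0.ok = -8  [-8]
33. n0.wid = true  [true]
34. n0.live = 9  [D.pre + 18]

9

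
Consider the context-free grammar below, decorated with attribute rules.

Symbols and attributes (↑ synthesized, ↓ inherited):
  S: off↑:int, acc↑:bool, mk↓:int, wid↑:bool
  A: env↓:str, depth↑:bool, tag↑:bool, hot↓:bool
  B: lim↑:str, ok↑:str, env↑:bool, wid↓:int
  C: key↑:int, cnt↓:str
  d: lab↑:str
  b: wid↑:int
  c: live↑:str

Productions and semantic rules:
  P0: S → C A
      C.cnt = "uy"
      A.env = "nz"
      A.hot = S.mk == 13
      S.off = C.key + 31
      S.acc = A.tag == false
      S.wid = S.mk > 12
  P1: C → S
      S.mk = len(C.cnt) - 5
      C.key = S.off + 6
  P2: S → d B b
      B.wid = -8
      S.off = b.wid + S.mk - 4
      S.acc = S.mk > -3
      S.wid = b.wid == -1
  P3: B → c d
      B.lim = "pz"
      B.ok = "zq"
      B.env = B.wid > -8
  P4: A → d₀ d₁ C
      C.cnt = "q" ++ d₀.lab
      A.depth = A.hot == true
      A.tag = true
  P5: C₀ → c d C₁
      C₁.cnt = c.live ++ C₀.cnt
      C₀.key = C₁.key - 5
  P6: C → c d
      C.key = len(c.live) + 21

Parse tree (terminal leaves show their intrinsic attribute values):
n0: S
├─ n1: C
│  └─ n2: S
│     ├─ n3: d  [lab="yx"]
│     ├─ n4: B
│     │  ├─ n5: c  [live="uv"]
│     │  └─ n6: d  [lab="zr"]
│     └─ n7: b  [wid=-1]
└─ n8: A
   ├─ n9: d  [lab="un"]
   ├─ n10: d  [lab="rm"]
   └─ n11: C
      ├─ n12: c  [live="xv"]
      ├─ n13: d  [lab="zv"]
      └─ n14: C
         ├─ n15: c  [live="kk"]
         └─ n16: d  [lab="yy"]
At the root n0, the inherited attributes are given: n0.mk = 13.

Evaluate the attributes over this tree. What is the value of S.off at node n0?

1. n0.mk = 13  [given at root]
2. n1.cnt = "uy"  ["uy"]
3. n2.mk = -3  [len(C.cnt) - 5]
4. n3.lab = "yx"  [terminal]
5. n4.wid = -8  [-8]
6. n5.live = "uv"  [terminal]
7. n6.lab = "zr"  [terminal]
8. n4.lim = "pz"  ["pz"]
9. n4.ok = "zq"  ["zq"]
10. n4.env = false  [B.wid > -8]
11. n7.wid = -1  [terminal]
12. n2.off = -8  [b.wid + S.mk - 4]
13. n2.acc = false  [S.mk > -3]
14. n2.wid = true  [b.wid == -1]
15. n1.key = -2  [S.off + 6]
16. n8.env = "nz"  ["nz"]
17. n8.hot = true  [S.mk == 13]
18. n9.lab = "un"  [terminal]
19. n10.lab = "rm"  [terminal]
20. n11.cnt = "qun"  ["q" ++ d₀.lab]
21. n12.live = "xv"  [terminal]
22. n13.lab = "zv"  [terminal]
23. n14.cnt = "xvqun"  [c.live ++ C₀.cnt]
24. n15.live = "kk"  [terminal]
25. n16.lab = "yy"  [terminal]
26. n14.key = 23  [len(c.live) + 21]
27. n11.key = 18  [C₁.key - 5]
28. n8.depth = true  [A.hot == true]
29. n8.tag = true  [true]
30. n0.off = 29  [C.key + 31]
31. n0.acc = false  [A.tag == false]
32. n0.wid = true  [S.mk > 12]

29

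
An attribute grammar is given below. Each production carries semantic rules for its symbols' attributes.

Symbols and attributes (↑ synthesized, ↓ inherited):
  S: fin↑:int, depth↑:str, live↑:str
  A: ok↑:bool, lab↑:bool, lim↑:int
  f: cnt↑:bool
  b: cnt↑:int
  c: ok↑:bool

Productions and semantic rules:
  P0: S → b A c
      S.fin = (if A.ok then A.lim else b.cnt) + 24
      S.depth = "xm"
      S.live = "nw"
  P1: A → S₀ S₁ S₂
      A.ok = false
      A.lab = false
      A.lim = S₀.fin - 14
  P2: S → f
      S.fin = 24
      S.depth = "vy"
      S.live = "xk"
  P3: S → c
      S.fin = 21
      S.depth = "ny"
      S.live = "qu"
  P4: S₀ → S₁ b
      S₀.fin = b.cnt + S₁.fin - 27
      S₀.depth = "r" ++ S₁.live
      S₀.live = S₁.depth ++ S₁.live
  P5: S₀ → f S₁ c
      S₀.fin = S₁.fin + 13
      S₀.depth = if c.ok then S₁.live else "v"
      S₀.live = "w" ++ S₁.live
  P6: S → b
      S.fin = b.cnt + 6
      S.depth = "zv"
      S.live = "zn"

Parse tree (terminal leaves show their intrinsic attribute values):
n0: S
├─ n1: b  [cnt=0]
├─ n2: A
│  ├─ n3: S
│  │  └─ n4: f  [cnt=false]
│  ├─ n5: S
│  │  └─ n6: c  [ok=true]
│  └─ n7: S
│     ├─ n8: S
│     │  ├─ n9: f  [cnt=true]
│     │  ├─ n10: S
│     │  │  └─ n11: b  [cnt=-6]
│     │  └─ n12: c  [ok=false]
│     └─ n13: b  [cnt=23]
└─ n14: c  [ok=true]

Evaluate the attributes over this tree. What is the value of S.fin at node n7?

9

1. n1.cnt = 0  [terminal]
2. n4.cnt = false  [terminal]
3. n3.fin = 24  [24]
4. n3.depth = "vy"  ["vy"]
5. n3.live = "xk"  ["xk"]
6. n6.ok = true  [terminal]
7. n5.fin = 21  [21]
8. n5.depth = "ny"  ["ny"]
9. n5.live = "qu"  ["qu"]
10. n9.cnt = true  [terminal]
11. n11.cnt = -6  [terminal]
12. n10.fin = 0  [b.cnt + 6]
13. n10.depth = "zv"  ["zv"]
14. n10.live = "zn"  ["zn"]
15. n12.ok = false  [terminal]
16. n8.fin = 13  [S₁.fin + 13]
17. n8.depth = "v"  [if c.ok then S₁.live else "v"]
18. n8.live = "wzn"  ["w" ++ S₁.live]
19. n13.cnt = 23  [terminal]
20. n7.fin = 9  [b.cnt + S₁.fin - 27]
21. n7.depth = "rwzn"  ["r" ++ S₁.live]
22. n7.live = "vwzn"  [S₁.depth ++ S₁.live]
23. n2.ok = false  [false]
24. n2.lab = false  [false]
25. n2.lim = 10  [S₀.fin - 14]
26. n14.ok = true  [terminal]
27. n0.fin = 24  [(if A.ok then A.lim else b.cnt) + 24]
28. n0.depth = "xm"  ["xm"]
29. n0.live = "nw"  ["nw"]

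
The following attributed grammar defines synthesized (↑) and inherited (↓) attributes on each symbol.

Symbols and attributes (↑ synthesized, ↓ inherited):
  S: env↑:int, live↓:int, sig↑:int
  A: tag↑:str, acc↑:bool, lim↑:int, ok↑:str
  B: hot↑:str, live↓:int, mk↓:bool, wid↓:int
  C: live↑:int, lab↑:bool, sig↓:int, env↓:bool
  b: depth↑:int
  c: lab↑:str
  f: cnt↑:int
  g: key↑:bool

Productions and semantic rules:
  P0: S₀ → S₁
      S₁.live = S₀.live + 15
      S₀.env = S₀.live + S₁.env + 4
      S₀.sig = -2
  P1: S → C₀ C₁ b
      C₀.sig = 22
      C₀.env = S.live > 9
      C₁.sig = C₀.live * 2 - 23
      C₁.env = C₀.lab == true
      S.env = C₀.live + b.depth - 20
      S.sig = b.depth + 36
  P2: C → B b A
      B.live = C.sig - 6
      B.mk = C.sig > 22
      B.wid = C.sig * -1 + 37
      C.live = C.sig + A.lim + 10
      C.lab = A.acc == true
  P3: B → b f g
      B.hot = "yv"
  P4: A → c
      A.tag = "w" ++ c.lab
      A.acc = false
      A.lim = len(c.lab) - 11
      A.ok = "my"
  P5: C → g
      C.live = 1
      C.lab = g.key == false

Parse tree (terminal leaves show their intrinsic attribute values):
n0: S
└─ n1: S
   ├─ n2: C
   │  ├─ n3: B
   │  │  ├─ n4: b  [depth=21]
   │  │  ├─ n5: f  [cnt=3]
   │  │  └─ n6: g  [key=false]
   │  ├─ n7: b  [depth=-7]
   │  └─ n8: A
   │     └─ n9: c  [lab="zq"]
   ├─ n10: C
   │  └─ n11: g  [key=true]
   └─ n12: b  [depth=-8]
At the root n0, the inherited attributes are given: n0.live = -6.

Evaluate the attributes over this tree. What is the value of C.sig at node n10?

23

1. n0.live = -6  [given at root]
2. n1.live = 9  [S₀.live + 15]
3. n2.sig = 22  [22]
4. n2.env = false  [S.live > 9]
5. n3.live = 16  [C.sig - 6]
6. n3.mk = false  [C.sig > 22]
7. n3.wid = 15  [C.sig * -1 + 37]
8. n4.depth = 21  [terminal]
9. n5.cnt = 3  [terminal]
10. n6.key = false  [terminal]
11. n3.hot = "yv"  ["yv"]
12. n7.depth = -7  [terminal]
13. n9.lab = "zq"  [terminal]
14. n8.tag = "wzq"  ["w" ++ c.lab]
15. n8.acc = false  [false]
16. n8.lim = -9  [len(c.lab) - 11]
17. n8.ok = "my"  ["my"]
18. n2.live = 23  [C.sig + A.lim + 10]
19. n2.lab = false  [A.acc == true]
20. n10.sig = 23  [C₀.live * 2 - 23]
21. n10.env = false  [C₀.lab == true]
22. n11.key = true  [terminal]
23. n10.live = 1  [1]
24. n10.lab = false  [g.key == false]
25. n12.depth = -8  [terminal]
26. n1.env = -5  [C₀.live + b.depth - 20]
27. n1.sig = 28  [b.depth + 36]
28. n0.env = -7  [S₀.live + S₁.env + 4]
29. n0.sig = -2  [-2]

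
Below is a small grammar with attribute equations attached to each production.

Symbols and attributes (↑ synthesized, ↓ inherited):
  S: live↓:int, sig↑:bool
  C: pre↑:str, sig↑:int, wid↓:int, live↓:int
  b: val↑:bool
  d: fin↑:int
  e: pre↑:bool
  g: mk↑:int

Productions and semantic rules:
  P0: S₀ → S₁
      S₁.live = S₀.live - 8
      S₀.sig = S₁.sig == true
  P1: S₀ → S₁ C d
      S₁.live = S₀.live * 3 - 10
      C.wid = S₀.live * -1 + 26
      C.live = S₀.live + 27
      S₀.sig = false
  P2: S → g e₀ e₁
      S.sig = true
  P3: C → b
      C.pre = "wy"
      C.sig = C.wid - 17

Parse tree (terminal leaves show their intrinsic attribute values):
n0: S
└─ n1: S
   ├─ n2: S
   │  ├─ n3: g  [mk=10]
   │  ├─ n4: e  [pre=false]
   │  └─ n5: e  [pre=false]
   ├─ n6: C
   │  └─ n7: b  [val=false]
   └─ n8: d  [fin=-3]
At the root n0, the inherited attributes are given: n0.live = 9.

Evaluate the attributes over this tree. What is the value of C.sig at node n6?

8

1. n0.live = 9  [given at root]
2. n1.live = 1  [S₀.live - 8]
3. n2.live = -7  [S₀.live * 3 - 10]
4. n3.mk = 10  [terminal]
5. n4.pre = false  [terminal]
6. n5.pre = false  [terminal]
7. n2.sig = true  [true]
8. n6.wid = 25  [S₀.live * -1 + 26]
9. n6.live = 28  [S₀.live + 27]
10. n7.val = false  [terminal]
11. n6.pre = "wy"  ["wy"]
12. n6.sig = 8  [C.wid - 17]
13. n8.fin = -3  [terminal]
14. n1.sig = false  [false]
15. n0.sig = false  [S₁.sig == true]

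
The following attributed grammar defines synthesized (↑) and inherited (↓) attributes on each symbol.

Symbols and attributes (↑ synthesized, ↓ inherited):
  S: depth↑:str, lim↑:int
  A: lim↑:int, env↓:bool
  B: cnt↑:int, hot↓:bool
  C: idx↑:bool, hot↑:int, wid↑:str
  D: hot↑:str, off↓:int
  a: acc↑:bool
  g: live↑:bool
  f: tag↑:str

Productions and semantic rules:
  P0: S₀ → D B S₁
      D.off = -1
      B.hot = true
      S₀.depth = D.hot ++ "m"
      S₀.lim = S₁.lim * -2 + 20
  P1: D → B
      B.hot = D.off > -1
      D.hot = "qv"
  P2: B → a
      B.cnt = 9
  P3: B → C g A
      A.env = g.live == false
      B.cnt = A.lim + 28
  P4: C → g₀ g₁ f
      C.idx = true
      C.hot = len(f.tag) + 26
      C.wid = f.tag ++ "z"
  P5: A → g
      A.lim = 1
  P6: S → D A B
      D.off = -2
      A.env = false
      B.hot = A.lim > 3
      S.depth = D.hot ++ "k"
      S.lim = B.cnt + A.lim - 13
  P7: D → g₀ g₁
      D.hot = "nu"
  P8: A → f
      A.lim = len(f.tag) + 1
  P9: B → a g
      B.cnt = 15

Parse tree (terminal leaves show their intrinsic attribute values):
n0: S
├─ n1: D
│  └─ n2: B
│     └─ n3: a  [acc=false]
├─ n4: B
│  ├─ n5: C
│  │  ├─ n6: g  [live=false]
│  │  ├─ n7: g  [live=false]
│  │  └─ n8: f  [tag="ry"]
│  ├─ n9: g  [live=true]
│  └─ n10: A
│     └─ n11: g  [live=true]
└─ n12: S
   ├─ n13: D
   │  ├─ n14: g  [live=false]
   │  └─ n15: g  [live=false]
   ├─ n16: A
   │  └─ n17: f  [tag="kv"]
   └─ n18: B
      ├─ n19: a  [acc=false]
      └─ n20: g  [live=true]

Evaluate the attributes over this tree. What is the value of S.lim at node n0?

10

1. n1.off = -1  [-1]
2. n2.hot = false  [D.off > -1]
3. n3.acc = false  [terminal]
4. n2.cnt = 9  [9]
5. n1.hot = "qv"  ["qv"]
6. n4.hot = true  [true]
7. n6.live = false  [terminal]
8. n7.live = false  [terminal]
9. n8.tag = "ry"  [terminal]
10. n5.idx = true  [true]
11. n5.hot = 28  [len(f.tag) + 26]
12. n5.wid = "ryz"  [f.tag ++ "z"]
13. n9.live = true  [terminal]
14. n10.env = false  [g.live == false]
15. n11.live = true  [terminal]
16. n10.lim = 1  [1]
17. n4.cnt = 29  [A.lim + 28]
18. n13.off = -2  [-2]
19. n14.live = false  [terminal]
20. n15.live = false  [terminal]
21. n13.hot = "nu"  ["nu"]
22. n16.env = false  [false]
23. n17.tag = "kv"  [terminal]
24. n16.lim = 3  [len(f.tag) + 1]
25. n18.hot = false  [A.lim > 3]
26. n19.acc = false  [terminal]
27. n20.live = true  [terminal]
28. n18.cnt = 15  [15]
29. n12.depth = "nuk"  [D.hot ++ "k"]
30. n12.lim = 5  [B.cnt + A.lim - 13]
31. n0.depth = "qvm"  [D.hot ++ "m"]
32. n0.lim = 10  [S₁.lim * -2 + 20]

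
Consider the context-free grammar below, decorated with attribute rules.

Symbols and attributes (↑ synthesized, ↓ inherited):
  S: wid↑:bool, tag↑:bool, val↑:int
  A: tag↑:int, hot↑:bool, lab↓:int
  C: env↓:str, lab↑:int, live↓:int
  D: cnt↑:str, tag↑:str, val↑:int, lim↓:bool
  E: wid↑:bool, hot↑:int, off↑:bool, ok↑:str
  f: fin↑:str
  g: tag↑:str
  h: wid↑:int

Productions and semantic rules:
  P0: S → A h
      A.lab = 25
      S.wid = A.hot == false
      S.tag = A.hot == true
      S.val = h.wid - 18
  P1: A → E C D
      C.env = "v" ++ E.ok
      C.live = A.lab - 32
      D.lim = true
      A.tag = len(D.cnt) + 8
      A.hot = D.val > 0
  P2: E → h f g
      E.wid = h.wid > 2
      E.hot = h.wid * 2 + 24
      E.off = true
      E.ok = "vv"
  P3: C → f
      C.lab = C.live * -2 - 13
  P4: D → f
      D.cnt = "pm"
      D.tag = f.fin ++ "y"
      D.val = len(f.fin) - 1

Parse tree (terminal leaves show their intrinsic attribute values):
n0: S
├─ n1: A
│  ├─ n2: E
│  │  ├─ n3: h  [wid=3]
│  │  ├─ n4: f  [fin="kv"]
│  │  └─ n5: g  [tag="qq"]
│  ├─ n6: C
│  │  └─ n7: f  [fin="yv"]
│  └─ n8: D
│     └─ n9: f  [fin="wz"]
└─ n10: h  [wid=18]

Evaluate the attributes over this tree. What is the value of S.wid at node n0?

1. n1.lab = 25  [25]
2. n3.wid = 3  [terminal]
3. n4.fin = "kv"  [terminal]
4. n5.tag = "qq"  [terminal]
5. n2.wid = true  [h.wid > 2]
6. n2.hot = 30  [h.wid * 2 + 24]
7. n2.off = true  [true]
8. n2.ok = "vv"  ["vv"]
9. n6.env = "vvv"  ["v" ++ E.ok]
10. n6.live = -7  [A.lab - 32]
11. n7.fin = "yv"  [terminal]
12. n6.lab = 1  [C.live * -2 - 13]
13. n8.lim = true  [true]
14. n9.fin = "wz"  [terminal]
15. n8.cnt = "pm"  ["pm"]
16. n8.tag = "wzy"  [f.fin ++ "y"]
17. n8.val = 1  [len(f.fin) - 1]
18. n1.tag = 10  [len(D.cnt) + 8]
19. n1.hot = true  [D.val > 0]
20. n10.wid = 18  [terminal]
21. n0.wid = false  [A.hot == false]
22. n0.tag = true  [A.hot == true]
23. n0.val = 0  [h.wid - 18]

false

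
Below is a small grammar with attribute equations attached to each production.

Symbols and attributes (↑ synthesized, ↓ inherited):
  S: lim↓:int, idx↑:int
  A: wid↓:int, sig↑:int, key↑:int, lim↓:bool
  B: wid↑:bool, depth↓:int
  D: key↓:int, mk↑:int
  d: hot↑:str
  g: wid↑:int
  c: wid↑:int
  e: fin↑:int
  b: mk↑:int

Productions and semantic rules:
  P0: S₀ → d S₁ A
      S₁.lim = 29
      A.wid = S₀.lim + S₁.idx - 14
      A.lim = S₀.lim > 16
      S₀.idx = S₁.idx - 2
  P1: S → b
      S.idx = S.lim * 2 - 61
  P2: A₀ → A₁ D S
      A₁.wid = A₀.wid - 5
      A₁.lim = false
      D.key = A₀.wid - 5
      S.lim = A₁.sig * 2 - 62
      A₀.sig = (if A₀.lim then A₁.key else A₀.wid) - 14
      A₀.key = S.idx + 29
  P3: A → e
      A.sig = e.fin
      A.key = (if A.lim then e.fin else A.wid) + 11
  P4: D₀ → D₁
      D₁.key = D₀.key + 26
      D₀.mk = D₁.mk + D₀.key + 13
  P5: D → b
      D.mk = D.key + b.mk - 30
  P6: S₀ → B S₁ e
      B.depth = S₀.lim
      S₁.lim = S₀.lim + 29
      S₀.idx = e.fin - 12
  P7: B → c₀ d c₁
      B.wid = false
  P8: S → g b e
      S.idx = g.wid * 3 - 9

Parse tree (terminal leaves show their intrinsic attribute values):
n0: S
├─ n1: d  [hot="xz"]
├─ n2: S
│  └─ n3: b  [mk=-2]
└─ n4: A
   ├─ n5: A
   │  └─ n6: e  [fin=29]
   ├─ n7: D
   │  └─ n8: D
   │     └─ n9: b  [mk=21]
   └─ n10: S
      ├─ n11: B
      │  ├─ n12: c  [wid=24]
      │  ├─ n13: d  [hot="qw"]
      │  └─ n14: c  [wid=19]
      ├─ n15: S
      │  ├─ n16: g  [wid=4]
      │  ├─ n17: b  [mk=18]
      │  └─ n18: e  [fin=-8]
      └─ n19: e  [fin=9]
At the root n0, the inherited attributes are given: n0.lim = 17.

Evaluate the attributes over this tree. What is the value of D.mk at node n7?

20

1. n0.lim = 17  [given at root]
2. n1.hot = "xz"  [terminal]
3. n2.lim = 29  [29]
4. n3.mk = -2  [terminal]
5. n2.idx = -3  [S.lim * 2 - 61]
6. n4.wid = 0  [S₀.lim + S₁.idx - 14]
7. n4.lim = true  [S₀.lim > 16]
8. n5.wid = -5  [A₀.wid - 5]
9. n5.lim = false  [false]
10. n6.fin = 29  [terminal]
11. n5.sig = 29  [e.fin]
12. n5.key = 6  [(if A.lim then e.fin else A.wid) + 11]
13. n7.key = -5  [A₀.wid - 5]
14. n8.key = 21  [D₀.key + 26]
15. n9.mk = 21  [terminal]
16. n8.mk = 12  [D.key + b.mk - 30]
17. n7.mk = 20  [D₁.mk + D₀.key + 13]
18. n10.lim = -4  [A₁.sig * 2 - 62]
19. n11.depth = -4  [S₀.lim]
20. n12.wid = 24  [terminal]
21. n13.hot = "qw"  [terminal]
22. n14.wid = 19  [terminal]
23. n11.wid = false  [false]
24. n15.lim = 25  [S₀.lim + 29]
25. n16.wid = 4  [terminal]
26. n17.mk = 18  [terminal]
27. n18.fin = -8  [terminal]
28. n15.idx = 3  [g.wid * 3 - 9]
29. n19.fin = 9  [terminal]
30. n10.idx = -3  [e.fin - 12]
31. n4.sig = -8  [(if A₀.lim then A₁.key else A₀.wid) - 14]
32. n4.key = 26  [S.idx + 29]
33. n0.idx = -5  [S₁.idx - 2]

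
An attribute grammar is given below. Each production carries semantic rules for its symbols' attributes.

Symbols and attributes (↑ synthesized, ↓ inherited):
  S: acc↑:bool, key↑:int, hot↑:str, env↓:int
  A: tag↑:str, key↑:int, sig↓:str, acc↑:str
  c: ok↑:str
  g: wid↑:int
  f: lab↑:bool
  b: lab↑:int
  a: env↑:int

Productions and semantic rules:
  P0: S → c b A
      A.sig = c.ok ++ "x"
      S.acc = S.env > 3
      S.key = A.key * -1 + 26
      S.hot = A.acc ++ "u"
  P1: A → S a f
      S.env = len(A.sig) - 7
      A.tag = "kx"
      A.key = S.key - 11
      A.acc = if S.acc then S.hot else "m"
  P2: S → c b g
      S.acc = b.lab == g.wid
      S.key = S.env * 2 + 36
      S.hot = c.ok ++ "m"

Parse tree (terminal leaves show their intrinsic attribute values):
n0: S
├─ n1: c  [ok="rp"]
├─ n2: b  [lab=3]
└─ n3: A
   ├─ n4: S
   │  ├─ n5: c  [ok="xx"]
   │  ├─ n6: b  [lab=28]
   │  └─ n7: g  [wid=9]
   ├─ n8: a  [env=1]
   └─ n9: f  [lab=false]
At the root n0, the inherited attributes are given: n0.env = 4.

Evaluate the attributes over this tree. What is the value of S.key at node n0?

9

1. n0.env = 4  [given at root]
2. n1.ok = "rp"  [terminal]
3. n2.lab = 3  [terminal]
4. n3.sig = "rpx"  [c.ok ++ "x"]
5. n4.env = -4  [len(A.sig) - 7]
6. n5.ok = "xx"  [terminal]
7. n6.lab = 28  [terminal]
8. n7.wid = 9  [terminal]
9. n4.acc = false  [b.lab == g.wid]
10. n4.key = 28  [S.env * 2 + 36]
11. n4.hot = "xxm"  [c.ok ++ "m"]
12. n8.env = 1  [terminal]
13. n9.lab = false  [terminal]
14. n3.tag = "kx"  ["kx"]
15. n3.key = 17  [S.key - 11]
16. n3.acc = "m"  [if S.acc then S.hot else "m"]
17. n0.acc = true  [S.env > 3]
18. n0.key = 9  [A.key * -1 + 26]
19. n0.hot = "mu"  [A.acc ++ "u"]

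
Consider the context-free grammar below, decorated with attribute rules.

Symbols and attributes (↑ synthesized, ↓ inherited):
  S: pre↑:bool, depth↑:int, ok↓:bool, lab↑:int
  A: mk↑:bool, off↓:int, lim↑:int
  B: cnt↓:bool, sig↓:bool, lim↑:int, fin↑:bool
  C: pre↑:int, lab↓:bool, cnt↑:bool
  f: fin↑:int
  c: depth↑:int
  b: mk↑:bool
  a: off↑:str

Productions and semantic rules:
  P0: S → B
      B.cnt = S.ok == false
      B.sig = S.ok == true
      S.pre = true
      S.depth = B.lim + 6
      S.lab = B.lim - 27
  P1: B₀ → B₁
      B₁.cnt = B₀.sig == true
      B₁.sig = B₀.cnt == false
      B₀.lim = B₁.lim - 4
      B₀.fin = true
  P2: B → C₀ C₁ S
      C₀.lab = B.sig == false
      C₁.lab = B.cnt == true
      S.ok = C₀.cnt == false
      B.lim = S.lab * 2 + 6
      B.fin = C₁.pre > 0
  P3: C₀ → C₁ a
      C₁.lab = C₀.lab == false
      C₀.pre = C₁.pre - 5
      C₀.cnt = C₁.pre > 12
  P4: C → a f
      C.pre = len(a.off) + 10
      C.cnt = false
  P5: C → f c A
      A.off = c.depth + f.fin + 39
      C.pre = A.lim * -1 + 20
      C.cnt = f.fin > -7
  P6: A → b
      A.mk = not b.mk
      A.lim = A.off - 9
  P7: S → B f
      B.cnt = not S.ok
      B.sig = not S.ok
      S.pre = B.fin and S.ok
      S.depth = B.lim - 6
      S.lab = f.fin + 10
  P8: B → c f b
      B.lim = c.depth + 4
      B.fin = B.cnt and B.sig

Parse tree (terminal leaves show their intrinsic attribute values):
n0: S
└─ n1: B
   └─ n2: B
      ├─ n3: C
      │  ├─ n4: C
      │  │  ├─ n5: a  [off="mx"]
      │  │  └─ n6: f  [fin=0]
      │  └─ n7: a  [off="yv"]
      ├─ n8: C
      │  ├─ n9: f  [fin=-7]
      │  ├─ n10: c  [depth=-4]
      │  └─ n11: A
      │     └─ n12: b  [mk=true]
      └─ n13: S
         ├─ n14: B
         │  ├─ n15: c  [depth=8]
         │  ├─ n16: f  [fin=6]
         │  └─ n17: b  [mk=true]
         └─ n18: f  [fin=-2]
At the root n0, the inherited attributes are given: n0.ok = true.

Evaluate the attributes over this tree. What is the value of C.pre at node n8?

1

1. n0.ok = true  [given at root]
2. n1.cnt = false  [S.ok == false]
3. n1.sig = true  [S.ok == true]
4. n2.cnt = true  [B₀.sig == true]
5. n2.sig = true  [B₀.cnt == false]
6. n3.lab = false  [B.sig == false]
7. n4.lab = true  [C₀.lab == false]
8. n5.off = "mx"  [terminal]
9. n6.fin = 0  [terminal]
10. n4.pre = 12  [len(a.off) + 10]
11. n4.cnt = false  [false]
12. n7.off = "yv"  [terminal]
13. n3.pre = 7  [C₁.pre - 5]
14. n3.cnt = false  [C₁.pre > 12]
15. n8.lab = true  [B.cnt == true]
16. n9.fin = -7  [terminal]
17. n10.depth = -4  [terminal]
18. n11.off = 28  [c.depth + f.fin + 39]
19. n12.mk = true  [terminal]
20. n11.mk = false  [not b.mk]
21. n11.lim = 19  [A.off - 9]
22. n8.pre = 1  [A.lim * -1 + 20]
23. n8.cnt = false  [f.fin > -7]
24. n13.ok = true  [C₀.cnt == false]
25. n14.cnt = false  [not S.ok]
26. n14.sig = false  [not S.ok]
27. n15.depth = 8  [terminal]
28. n16.fin = 6  [terminal]
29. n17.mk = true  [terminal]
30. n14.lim = 12  [c.depth + 4]
31. n14.fin = false  [B.cnt and B.sig]
32. n18.fin = -2  [terminal]
33. n13.pre = false  [B.fin and S.ok]
34. n13.depth = 6  [B.lim - 6]
35. n13.lab = 8  [f.fin + 10]
36. n2.lim = 22  [S.lab * 2 + 6]
37. n2.fin = true  [C₁.pre > 0]
38. n1.lim = 18  [B₁.lim - 4]
39. n1.fin = true  [true]
40. n0.pre = true  [true]
41. n0.depth = 24  [B.lim + 6]
42. n0.lab = -9  [B.lim - 27]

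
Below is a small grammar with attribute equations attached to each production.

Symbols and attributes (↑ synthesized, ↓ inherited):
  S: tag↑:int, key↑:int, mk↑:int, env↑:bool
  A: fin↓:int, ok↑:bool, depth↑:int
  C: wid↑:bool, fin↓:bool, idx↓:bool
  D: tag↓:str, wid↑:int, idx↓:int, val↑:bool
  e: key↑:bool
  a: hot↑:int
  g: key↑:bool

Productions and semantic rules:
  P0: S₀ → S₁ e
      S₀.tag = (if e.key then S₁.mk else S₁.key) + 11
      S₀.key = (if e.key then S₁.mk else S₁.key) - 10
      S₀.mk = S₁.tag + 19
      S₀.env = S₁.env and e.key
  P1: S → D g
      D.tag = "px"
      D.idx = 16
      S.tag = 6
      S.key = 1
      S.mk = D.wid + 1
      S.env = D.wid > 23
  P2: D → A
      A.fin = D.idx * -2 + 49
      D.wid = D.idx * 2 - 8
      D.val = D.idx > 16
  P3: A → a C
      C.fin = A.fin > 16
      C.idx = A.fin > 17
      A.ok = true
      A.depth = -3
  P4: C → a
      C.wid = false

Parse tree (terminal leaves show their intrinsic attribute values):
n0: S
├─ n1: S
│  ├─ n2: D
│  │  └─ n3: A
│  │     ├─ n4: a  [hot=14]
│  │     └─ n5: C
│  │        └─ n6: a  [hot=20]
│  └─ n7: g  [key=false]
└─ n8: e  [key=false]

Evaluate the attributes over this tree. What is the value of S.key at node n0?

1. n2.tag = "px"  ["px"]
2. n2.idx = 16  [16]
3. n3.fin = 17  [D.idx * -2 + 49]
4. n4.hot = 14  [terminal]
5. n5.fin = true  [A.fin > 16]
6. n5.idx = false  [A.fin > 17]
7. n6.hot = 20  [terminal]
8. n5.wid = false  [false]
9. n3.ok = true  [true]
10. n3.depth = -3  [-3]
11. n2.wid = 24  [D.idx * 2 - 8]
12. n2.val = false  [D.idx > 16]
13. n7.key = false  [terminal]
14. n1.tag = 6  [6]
15. n1.key = 1  [1]
16. n1.mk = 25  [D.wid + 1]
17. n1.env = true  [D.wid > 23]
18. n8.key = false  [terminal]
19. n0.tag = 12  [(if e.key then S₁.mk else S₁.key) + 11]
20. n0.key = -9  [(if e.key then S₁.mk else S₁.key) - 10]
21. n0.mk = 25  [S₁.tag + 19]
22. n0.env = false  [S₁.env and e.key]

-9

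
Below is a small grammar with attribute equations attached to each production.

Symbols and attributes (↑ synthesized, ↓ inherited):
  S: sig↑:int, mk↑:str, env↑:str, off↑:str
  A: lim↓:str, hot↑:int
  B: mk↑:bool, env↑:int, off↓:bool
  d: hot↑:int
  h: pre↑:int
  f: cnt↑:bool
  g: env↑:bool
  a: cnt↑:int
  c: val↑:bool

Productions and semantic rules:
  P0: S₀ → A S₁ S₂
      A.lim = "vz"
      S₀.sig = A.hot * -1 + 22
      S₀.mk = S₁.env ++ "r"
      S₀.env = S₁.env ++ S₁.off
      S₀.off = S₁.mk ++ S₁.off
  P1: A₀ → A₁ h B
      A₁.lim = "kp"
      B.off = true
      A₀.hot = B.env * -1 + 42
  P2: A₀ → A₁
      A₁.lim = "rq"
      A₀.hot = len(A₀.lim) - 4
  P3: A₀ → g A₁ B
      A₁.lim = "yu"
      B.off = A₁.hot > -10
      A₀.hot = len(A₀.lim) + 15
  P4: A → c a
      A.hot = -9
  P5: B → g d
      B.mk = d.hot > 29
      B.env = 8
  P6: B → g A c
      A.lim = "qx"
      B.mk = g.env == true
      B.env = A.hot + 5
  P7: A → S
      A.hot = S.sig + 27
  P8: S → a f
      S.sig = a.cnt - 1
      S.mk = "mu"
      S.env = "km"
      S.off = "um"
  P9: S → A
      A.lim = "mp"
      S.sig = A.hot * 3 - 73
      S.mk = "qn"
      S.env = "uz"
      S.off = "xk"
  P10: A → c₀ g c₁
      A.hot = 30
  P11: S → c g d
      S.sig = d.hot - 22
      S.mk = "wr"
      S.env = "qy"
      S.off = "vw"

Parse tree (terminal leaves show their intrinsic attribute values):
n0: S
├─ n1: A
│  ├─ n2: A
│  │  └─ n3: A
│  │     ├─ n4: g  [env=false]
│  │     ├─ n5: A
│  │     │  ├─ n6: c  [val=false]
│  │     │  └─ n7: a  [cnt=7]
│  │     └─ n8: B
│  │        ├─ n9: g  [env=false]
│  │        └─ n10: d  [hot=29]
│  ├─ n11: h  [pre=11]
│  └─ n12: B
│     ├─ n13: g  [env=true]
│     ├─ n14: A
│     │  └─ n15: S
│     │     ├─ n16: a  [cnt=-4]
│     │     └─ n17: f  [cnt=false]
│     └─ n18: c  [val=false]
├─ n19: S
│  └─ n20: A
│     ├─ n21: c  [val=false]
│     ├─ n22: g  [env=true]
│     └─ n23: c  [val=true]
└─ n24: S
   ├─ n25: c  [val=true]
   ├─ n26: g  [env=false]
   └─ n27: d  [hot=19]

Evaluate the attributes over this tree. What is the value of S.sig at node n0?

1. n1.lim = "vz"  ["vz"]
2. n2.lim = "kp"  ["kp"]
3. n3.lim = "rq"  ["rq"]
4. n4.env = false  [terminal]
5. n5.lim = "yu"  ["yu"]
6. n6.val = false  [terminal]
7. n7.cnt = 7  [terminal]
8. n5.hot = -9  [-9]
9. n8.off = true  [A₁.hot > -10]
10. n9.env = false  [terminal]
11. n10.hot = 29  [terminal]
12. n8.mk = false  [d.hot > 29]
13. n8.env = 8  [8]
14. n3.hot = 17  [len(A₀.lim) + 15]
15. n2.hot = -2  [len(A₀.lim) - 4]
16. n11.pre = 11  [terminal]
17. n12.off = true  [true]
18. n13.env = true  [terminal]
19. n14.lim = "qx"  ["qx"]
20. n16.cnt = -4  [terminal]
21. n17.cnt = false  [terminal]
22. n15.sig = -5  [a.cnt - 1]
23. n15.mk = "mu"  ["mu"]
24. n15.env = "km"  ["km"]
25. n15.off = "um"  ["um"]
26. n14.hot = 22  [S.sig + 27]
27. n18.val = false  [terminal]
28. n12.mk = true  [g.env == true]
29. n12.env = 27  [A.hot + 5]
30. n1.hot = 15  [B.env * -1 + 42]
31. n20.lim = "mp"  ["mp"]
32. n21.val = false  [terminal]
33. n22.env = true  [terminal]
34. n23.val = true  [terminal]
35. n20.hot = 30  [30]
36. n19.sig = 17  [A.hot * 3 - 73]
37. n19.mk = "qn"  ["qn"]
38. n19.env = "uz"  ["uz"]
39. n19.off = "xk"  ["xk"]
40. n25.val = true  [terminal]
41. n26.env = false  [terminal]
42. n27.hot = 19  [terminal]
43. n24.sig = -3  [d.hot - 22]
44. n24.mk = "wr"  ["wr"]
45. n24.env = "qy"  ["qy"]
46. n24.off = "vw"  ["vw"]
47. n0.sig = 7  [A.hot * -1 + 22]
48. n0.mk = "uzr"  [S₁.env ++ "r"]
49. n0.env = "uzxk"  [S₁.env ++ S₁.off]
50. n0.off = "qnxk"  [S₁.mk ++ S₁.off]

7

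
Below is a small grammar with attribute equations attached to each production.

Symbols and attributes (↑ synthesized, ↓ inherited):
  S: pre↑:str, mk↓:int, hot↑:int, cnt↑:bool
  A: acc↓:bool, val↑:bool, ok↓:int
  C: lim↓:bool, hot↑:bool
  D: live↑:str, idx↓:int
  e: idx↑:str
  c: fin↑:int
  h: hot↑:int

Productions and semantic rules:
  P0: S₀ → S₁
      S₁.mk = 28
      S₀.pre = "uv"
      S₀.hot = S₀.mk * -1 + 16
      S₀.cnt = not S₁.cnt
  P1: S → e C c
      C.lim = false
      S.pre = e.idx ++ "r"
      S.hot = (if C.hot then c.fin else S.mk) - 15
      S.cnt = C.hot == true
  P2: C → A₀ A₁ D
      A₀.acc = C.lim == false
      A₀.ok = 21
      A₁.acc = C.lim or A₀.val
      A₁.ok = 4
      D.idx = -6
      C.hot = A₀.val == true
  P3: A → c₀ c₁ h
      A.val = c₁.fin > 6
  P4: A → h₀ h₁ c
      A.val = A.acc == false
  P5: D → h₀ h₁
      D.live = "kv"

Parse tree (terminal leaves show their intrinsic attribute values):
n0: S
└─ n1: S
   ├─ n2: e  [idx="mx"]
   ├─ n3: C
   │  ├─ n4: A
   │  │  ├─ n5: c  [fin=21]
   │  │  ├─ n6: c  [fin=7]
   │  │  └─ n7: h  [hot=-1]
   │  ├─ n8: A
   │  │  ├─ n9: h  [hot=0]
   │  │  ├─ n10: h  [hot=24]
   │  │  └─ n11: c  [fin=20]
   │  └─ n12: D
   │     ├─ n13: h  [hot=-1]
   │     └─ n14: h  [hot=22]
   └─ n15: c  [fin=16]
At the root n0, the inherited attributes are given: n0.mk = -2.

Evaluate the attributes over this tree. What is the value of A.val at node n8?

false

1. n0.mk = -2  [given at root]
2. n1.mk = 28  [28]
3. n2.idx = "mx"  [terminal]
4. n3.lim = false  [false]
5. n4.acc = true  [C.lim == false]
6. n4.ok = 21  [21]
7. n5.fin = 21  [terminal]
8. n6.fin = 7  [terminal]
9. n7.hot = -1  [terminal]
10. n4.val = true  [c₁.fin > 6]
11. n8.acc = true  [C.lim or A₀.val]
12. n8.ok = 4  [4]
13. n9.hot = 0  [terminal]
14. n10.hot = 24  [terminal]
15. n11.fin = 20  [terminal]
16. n8.val = false  [A.acc == false]
17. n12.idx = -6  [-6]
18. n13.hot = -1  [terminal]
19. n14.hot = 22  [terminal]
20. n12.live = "kv"  ["kv"]
21. n3.hot = true  [A₀.val == true]
22. n15.fin = 16  [terminal]
23. n1.pre = "mxr"  [e.idx ++ "r"]
24. n1.hot = 1  [(if C.hot then c.fin else S.mk) - 15]
25. n1.cnt = true  [C.hot == true]
26. n0.pre = "uv"  ["uv"]
27. n0.hot = 18  [S₀.mk * -1 + 16]
28. n0.cnt = false  [not S₁.cnt]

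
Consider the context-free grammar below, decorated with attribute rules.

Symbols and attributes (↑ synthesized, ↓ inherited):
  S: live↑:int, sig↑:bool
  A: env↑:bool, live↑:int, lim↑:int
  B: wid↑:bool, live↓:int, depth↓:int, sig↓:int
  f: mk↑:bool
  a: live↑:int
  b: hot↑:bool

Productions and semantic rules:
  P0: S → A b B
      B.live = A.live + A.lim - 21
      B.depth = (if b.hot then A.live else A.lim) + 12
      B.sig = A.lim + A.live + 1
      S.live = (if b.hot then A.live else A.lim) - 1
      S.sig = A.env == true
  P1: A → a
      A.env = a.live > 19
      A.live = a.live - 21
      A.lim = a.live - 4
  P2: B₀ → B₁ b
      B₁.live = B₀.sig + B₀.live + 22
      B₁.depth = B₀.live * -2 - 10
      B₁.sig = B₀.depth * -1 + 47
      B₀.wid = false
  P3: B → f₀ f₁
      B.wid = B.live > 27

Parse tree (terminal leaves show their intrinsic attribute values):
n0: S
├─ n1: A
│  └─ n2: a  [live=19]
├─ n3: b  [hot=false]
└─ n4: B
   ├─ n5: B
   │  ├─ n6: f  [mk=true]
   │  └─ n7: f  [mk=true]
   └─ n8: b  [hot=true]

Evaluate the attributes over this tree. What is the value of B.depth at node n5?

6

1. n2.live = 19  [terminal]
2. n1.env = false  [a.live > 19]
3. n1.live = -2  [a.live - 21]
4. n1.lim = 15  [a.live - 4]
5. n3.hot = false  [terminal]
6. n4.live = -8  [A.live + A.lim - 21]
7. n4.depth = 27  [(if b.hot then A.live else A.lim) + 12]
8. n4.sig = 14  [A.lim + A.live + 1]
9. n5.live = 28  [B₀.sig + B₀.live + 22]
10. n5.depth = 6  [B₀.live * -2 - 10]
11. n5.sig = 20  [B₀.depth * -1 + 47]
12. n6.mk = true  [terminal]
13. n7.mk = true  [terminal]
14. n5.wid = true  [B.live > 27]
15. n8.hot = true  [terminal]
16. n4.wid = false  [false]
17. n0.live = 14  [(if b.hot then A.live else A.lim) - 1]
18. n0.sig = false  [A.env == true]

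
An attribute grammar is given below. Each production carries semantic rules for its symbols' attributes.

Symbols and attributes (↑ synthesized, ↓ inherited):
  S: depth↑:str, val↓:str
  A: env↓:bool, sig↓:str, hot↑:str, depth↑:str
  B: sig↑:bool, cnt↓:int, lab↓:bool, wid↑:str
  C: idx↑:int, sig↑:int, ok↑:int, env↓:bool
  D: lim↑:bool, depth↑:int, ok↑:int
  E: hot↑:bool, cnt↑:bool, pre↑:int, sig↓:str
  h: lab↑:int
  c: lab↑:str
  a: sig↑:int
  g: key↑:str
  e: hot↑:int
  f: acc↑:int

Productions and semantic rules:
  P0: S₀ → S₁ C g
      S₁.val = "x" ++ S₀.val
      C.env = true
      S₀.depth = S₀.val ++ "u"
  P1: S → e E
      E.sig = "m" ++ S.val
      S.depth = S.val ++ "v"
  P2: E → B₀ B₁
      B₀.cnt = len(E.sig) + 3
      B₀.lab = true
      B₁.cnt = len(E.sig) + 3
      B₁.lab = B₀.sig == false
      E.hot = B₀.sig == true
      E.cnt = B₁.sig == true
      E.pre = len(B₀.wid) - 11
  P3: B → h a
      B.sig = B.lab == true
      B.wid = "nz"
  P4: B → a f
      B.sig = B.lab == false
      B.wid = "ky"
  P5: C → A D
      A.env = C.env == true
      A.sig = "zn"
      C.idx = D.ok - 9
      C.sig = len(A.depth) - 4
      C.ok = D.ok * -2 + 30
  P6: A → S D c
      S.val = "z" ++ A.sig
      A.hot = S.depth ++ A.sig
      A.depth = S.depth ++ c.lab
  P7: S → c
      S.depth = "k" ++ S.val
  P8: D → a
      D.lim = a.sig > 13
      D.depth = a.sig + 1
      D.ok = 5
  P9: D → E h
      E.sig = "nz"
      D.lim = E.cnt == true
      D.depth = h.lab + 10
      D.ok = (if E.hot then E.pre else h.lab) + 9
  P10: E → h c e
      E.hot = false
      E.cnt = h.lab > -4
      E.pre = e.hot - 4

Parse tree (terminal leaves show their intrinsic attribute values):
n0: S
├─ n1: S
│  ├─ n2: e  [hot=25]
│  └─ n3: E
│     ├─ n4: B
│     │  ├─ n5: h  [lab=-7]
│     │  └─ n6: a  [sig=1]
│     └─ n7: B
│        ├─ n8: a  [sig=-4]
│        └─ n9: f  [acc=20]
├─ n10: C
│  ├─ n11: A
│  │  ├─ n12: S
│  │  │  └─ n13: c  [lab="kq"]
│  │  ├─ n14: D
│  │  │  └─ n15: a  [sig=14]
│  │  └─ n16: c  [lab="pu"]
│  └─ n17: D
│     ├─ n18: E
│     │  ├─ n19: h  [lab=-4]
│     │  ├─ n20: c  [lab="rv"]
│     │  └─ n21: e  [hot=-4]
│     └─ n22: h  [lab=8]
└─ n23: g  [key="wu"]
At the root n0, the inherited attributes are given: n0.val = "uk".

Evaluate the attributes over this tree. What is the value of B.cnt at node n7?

1. n0.val = "uk"  [given at root]
2. n1.val = "xuk"  ["x" ++ S₀.val]
3. n2.hot = 25  [terminal]
4. n3.sig = "mxuk"  ["m" ++ S.val]
5. n4.cnt = 7  [len(E.sig) + 3]
6. n4.lab = true  [true]
7. n5.lab = -7  [terminal]
8. n6.sig = 1  [terminal]
9. n4.sig = true  [B.lab == true]
10. n4.wid = "nz"  ["nz"]
11. n7.cnt = 7  [len(E.sig) + 3]
12. n7.lab = false  [B₀.sig == false]
13. n8.sig = -4  [terminal]
14. n9.acc = 20  [terminal]
15. n7.sig = true  [B.lab == false]
16. n7.wid = "ky"  ["ky"]
17. n3.hot = true  [B₀.sig == true]
18. n3.cnt = true  [B₁.sig == true]
19. n3.pre = -9  [len(B₀.wid) - 11]
20. n1.depth = "xukv"  [S.val ++ "v"]
21. n10.env = true  [true]
22. n11.env = true  [C.env == true]
23. n11.sig = "zn"  ["zn"]
24. n12.val = "zzn"  ["z" ++ A.sig]
25. n13.lab = "kq"  [terminal]
26. n12.depth = "kzzn"  ["k" ++ S.val]
27. n15.sig = 14  [terminal]
28. n14.lim = true  [a.sig > 13]
29. n14.depth = 15  [a.sig + 1]
30. n14.ok = 5  [5]
31. n16.lab = "pu"  [terminal]
32. n11.hot = "kzznzn"  [S.depth ++ A.sig]
33. n11.depth = "kzznpu"  [S.depth ++ c.lab]
34. n18.sig = "nz"  ["nz"]
35. n19.lab = -4  [terminal]
36. n20.lab = "rv"  [terminal]
37. n21.hot = -4  [terminal]
38. n18.hot = false  [false]
39. n18.cnt = false  [h.lab > -4]
40. n18.pre = -8  [e.hot - 4]
41. n22.lab = 8  [terminal]
42. n17.lim = false  [E.cnt == true]
43. n17.depth = 18  [h.lab + 10]
44. n17.ok = 17  [(if E.hot then E.pre else h.lab) + 9]
45. n10.idx = 8  [D.ok - 9]
46. n10.sig = 2  [len(A.depth) - 4]
47. n10.ok = -4  [D.ok * -2 + 30]
48. n23.key = "wu"  [terminal]
49. n0.depth = "uku"  [S₀.val ++ "u"]

7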